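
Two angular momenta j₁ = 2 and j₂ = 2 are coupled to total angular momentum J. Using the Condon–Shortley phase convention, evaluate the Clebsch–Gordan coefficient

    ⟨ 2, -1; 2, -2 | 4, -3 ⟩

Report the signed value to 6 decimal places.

√[9·0!4!4!/9! · 1!3!0!4!1!7!] = √(10368)
  +(−1)^0/∏(0,0,3,0,1,4)! = 1/144  (running 1/144)
⟨..|..⟩ = √(10368)·(1/144) = +0.707107

+√(1/2) = +0.707107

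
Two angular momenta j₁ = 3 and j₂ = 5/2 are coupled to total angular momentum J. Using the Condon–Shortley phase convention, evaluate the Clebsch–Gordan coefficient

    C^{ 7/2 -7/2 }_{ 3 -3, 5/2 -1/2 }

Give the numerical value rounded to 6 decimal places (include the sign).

triangle: 2!×4!×3!/10! = 288/3628800
(j±m)!: 0!×6!×2!×3!×0!×7! = 43545600
prefactor² = (2J+1)×Δ×N² = 27648
  k=2: +1/(2!×0!×4!×0!×0!×3!) = 1/288
Σ = 1/288  ⇒  CG² = 27648×1/288² = 1/3
CG = +√(1/3) = +0.577350

+√(1/3) = +0.577350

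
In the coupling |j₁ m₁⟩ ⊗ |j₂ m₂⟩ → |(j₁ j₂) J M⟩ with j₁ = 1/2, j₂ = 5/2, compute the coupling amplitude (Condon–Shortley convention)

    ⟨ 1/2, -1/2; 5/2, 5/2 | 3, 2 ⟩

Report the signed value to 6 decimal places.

+√(1/6) = +0.408248

j₁+j₂−J=0  J+j₁−j₂=1  J−j₁+j₂=5  j₁+j₂+J+1=7
(j₁±m₁, j₂±m₂, J±M) = (0,1,5,0,5,1)
P² = 2400
sum k=0..0:
  [0] +1/120 = 1/120
S = 1/120
C² = P²·S² = 1/6 ; C = +0.408248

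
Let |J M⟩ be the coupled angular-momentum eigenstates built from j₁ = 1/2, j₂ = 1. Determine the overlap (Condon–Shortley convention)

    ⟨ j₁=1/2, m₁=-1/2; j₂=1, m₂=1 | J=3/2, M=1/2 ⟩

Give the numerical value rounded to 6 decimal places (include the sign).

j₁+j₂−J=0  J+j₁−j₂=1  J−j₁+j₂=2  j₁+j₂+J+1=4
(j₁±m₁, j₂±m₂, J±M) = (0,1,2,0,2,1)
P² = 4/3
sum k=0..0:
  [0] +1/2 = 1/2
S = 1/2
C² = P²·S² = 1/3 ; C = +0.577350

+0.577350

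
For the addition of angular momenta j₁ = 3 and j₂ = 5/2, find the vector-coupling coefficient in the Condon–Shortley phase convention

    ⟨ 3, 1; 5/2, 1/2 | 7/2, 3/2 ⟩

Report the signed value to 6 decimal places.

j₁+j₂−J=2  J+j₁−j₂=4  J−j₁+j₂=3  j₁+j₂+J+1=10
(j₁±m₁, j₂±m₂, J±M) = (4,2,3,2,5,2)
P² = 3072/35
sum k=0..2:
  [0] +1/48 = 1/48
  [1] −1/12 = -1/12
  [2] +1/96 = 1/96
S = -5/96
C² = P²·S² = 5/21 ; C = -0.487950

-0.487950  (= −√(5/21))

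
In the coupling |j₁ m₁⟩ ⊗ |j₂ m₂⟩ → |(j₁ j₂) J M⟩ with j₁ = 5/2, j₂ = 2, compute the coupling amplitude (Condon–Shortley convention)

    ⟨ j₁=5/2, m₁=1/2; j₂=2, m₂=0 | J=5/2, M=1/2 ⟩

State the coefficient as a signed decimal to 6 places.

triangle: 2!·3!·2!/8! = 24/40320
(j±m)!: 3!·2!·2!·2!·3!·2! = 576
prefactor² = (2J+1)·Δ·N² = 72/35
  k=0: +1/(0!·2!·2!·2!·1!·0!) = 1/8
  k=1: −1/(1!·1!·1!·1!·2!·1!) = -1/2
  k=2: +1/(2!·0!·0!·0!·3!·2!) = 1/24
Σ = -1/3  ⇒  CG² = 72/35·(-1/3)² = 8/35
CG = −√(8/35) = -0.478091

−√(8/35) = -0.478091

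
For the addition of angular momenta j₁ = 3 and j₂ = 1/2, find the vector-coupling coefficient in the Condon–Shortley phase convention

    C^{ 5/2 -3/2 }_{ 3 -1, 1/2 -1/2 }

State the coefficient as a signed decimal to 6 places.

triangle: 1!*5!*0!/7! = 120/5040
(j±m)!: 2!*4!*0!*1!*1!*4! = 1152
prefactor² = (2J+1)*Δ*N² = 1152/7
  k=0: +1/(0!*1!*4!*0!*1!*0!) = 1/24
Σ = 1/24  ⇒  CG² = 1152/7*1/24² = 2/7
CG = +√(2/7) = +0.534522

+√(2/7) ≈ +0.534522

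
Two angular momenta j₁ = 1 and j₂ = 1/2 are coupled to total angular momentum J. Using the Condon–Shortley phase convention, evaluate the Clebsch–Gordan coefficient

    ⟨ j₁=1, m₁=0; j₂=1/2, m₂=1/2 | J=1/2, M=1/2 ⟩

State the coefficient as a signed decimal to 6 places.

√[2·1!1!0!/3! · 1!1!1!0!1!0!] = √(1/3)
  +(−1)^1/∏(1,0,0,0,1,0)! = -1  (running -1)
⟨..|..⟩ = √(1/3)·(-1) = -0.577350

-0.577350  (= −√(1/3))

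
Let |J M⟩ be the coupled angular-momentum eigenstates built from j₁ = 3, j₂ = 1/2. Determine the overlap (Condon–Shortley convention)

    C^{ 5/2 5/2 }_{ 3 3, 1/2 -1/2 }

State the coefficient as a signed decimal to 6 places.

√[6·1!5!0!/7! · 6!0!0!1!5!0!] = √(86400/7)
  +(−1)^0/∏(0,1,0,0,5,0)! = 1/120  (running 1/120)
⟨..|..⟩ = √(86400/7)·(1/120) = +0.925820

+0.925820  (= +√(6/7))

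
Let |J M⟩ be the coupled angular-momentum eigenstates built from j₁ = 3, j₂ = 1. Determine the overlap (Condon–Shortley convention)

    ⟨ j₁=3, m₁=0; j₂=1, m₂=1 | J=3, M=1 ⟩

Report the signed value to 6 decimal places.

√[7·1!5!1!/8! · 3!3!2!0!4!2!] = √(72)
  +(−1)^1/∏(1,0,2,1,3,0)! = -1/12  (running -1/12)
⟨..|..⟩ = √(72)·(-1/12) = -0.707107

-0.707107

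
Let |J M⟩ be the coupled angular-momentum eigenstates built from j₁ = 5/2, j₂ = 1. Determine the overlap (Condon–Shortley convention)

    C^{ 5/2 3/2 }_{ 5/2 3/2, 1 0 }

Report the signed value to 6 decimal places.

+0.507093

triangle: 1!×4!×1!/7! = 24/5040
(j±m)!: 4!×1!×1!×1!×4!×1! = 576
prefactor² = (2J+1)×Δ×N² = 576/35
  k=0: +1/(0!×1!×1!×1!×3!×0!) = 1/6
  k=1: −1/(1!×0!×0!×0!×4!×1!) = -1/24
Σ = 1/8  ⇒  CG² = 576/35×1/8² = 9/35
CG = +√(9/35) = +0.507093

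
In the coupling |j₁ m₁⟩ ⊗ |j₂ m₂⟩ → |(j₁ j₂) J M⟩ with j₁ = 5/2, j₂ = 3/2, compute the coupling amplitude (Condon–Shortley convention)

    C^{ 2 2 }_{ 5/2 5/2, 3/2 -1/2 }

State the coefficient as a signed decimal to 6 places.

√[5·2!3!1!/7! · 5!0!1!2!4!0!] = √(480/7)
  +(−1)^0/∏(0,2,0,1,3,0)! = 1/12  (running 1/12)
⟨..|..⟩ = √(480/7)·(1/12) = +0.690066

+0.690066  (= +√(10/21))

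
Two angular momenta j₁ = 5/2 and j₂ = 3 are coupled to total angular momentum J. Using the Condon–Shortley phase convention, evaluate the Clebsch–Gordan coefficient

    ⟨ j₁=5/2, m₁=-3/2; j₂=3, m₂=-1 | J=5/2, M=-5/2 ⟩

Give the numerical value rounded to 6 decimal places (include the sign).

+0.534522

j₁+j₂−J=3  J+j₁−j₂=2  J−j₁+j₂=3  j₁+j₂+J+1=9
(j₁±m₁, j₂±m₂, J±M) = (1,4,2,4,0,5)
P² = 1152/7
sum k=2..2:
  [2] +1/24 = 1/24
S = 1/24
C² = P²·S² = 2/7 ; C = +0.534522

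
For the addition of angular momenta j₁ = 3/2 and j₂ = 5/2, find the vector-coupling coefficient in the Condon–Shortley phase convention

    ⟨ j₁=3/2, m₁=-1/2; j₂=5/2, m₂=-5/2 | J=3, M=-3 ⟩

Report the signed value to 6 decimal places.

j₁+j₂−J=1  J+j₁−j₂=2  J−j₁+j₂=4  j₁+j₂+J+1=8
(j₁±m₁, j₂±m₂, J±M) = (1,2,0,5,0,6)
P² = 1440
sum k=0..0:
  [0] +1/48 = 1/48
S = 1/48
C² = P²·S² = 5/8 ; C = +0.790569

+√(5/8) ≈ +0.790569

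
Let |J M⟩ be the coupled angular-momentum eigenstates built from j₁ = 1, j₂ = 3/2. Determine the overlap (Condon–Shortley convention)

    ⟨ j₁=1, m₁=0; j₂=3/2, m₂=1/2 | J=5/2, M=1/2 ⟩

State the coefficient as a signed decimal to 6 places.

j₁+j₂−J=0  J+j₁−j₂=2  J−j₁+j₂=3  j₁+j₂+J+1=6
(j₁±m₁, j₂±m₂, J±M) = (1,1,2,1,3,2)
P² = 12/5
sum k=0..0:
  [0] +1/2 = 1/2
S = 1/2
C² = P²·S² = 3/5 ; C = +0.774597

+0.774597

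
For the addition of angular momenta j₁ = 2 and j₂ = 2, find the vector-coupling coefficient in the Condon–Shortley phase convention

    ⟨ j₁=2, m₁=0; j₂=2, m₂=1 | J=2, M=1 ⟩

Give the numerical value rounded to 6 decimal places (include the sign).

√[5·2!2!2!/7! · 2!2!3!1!3!1!] = √(8/7)
  +(−1)^1/∏(1,1,1,2,1,0)! = -1/2  (running -1/2)
  +(−1)^2/∏(2,0,0,1,2,1)! = 1/4  (running -1/4)
⟨..|..⟩ = √(8/7)·(-1/4) = -0.267261

-0.267261  (= −√(1/14))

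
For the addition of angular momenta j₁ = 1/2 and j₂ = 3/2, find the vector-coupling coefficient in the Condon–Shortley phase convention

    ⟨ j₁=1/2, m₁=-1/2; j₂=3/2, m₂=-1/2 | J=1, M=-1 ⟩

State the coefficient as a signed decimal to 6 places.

−√(1/4) ≈ -0.500000

√[3·1!0!2!/4! · 0!1!1!2!0!2!] = √(1)
  +(−1)^1/∏(1,0,0,0,0,2)! = -1/2  (running -1/2)
⟨..|..⟩ = √(1)·(-1/2) = -0.500000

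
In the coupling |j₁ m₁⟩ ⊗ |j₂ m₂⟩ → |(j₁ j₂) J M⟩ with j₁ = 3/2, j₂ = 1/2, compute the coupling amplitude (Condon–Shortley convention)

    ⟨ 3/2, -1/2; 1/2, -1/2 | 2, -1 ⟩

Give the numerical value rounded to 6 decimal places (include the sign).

√[5·0!3!1!/5! · 1!2!0!1!1!3!] = √(3)
  +(−1)^0/∏(0,0,2,0,1,1)! = 1/2  (running 1/2)
⟨..|..⟩ = √(3)·(1/2) = +0.866025

+0.866025  (= +√(3/4))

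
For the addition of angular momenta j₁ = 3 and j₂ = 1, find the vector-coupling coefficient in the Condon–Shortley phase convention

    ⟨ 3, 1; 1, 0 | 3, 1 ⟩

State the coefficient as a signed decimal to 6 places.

√[7·1!5!1!/8! · 4!2!1!1!4!2!] = √(48)
  +(−1)^0/∏(0,1,2,1,3,0)! = 1/12  (running 1/12)
  +(−1)^1/∏(1,0,1,0,4,1)! = -1/24  (running 1/24)
⟨..|..⟩ = √(48)·(1/24) = +0.288675

+√(1/12) ≈ +0.288675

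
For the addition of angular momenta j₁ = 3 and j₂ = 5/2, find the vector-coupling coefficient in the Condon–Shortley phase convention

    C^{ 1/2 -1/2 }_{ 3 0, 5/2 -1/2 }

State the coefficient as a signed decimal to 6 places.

triangle: 5!*1!*0!/7! = 120/5040
(j±m)!: 3!*3!*2!*3!*0!*1! = 432
prefactor² = (2J+1)*Δ*N² = 144/7
  k=2: +1/(2!*3!*1!*0!*0!*0!) = 1/12
Σ = 1/12  ⇒  CG² = 144/7*1/12² = 1/7
CG = +√(1/7) = +0.377964

+0.377964  (= +√(1/7))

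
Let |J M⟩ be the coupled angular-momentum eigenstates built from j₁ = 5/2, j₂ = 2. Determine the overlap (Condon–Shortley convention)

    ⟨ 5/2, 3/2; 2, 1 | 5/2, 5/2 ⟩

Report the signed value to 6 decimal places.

√[6·2!3!2!/8! · 4!1!3!1!5!0!] = √(432/7)
  +(−1)^1/∏(1,1,0,2,3,0)! = -1/12  (running -1/12)
⟨..|..⟩ = √(432/7)·(-1/12) = -0.654654

−√(3/7) = -0.654654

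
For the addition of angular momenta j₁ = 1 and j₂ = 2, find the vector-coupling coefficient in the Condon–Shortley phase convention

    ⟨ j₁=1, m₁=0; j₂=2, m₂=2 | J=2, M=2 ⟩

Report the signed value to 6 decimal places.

−√(2/3) = -0.816497

triangle: 1!×1!×3!/6! = 6/720
(j±m)!: 1!×1!×4!×0!×4!×0! = 576
prefactor² = (2J+1)×Δ×N² = 24
  k=1: −1/(1!×0!×0!×3!×1!×0!) = -1/6
Σ = -1/6  ⇒  CG² = 24×(-1/6)² = 2/3
CG = −√(2/3) = -0.816497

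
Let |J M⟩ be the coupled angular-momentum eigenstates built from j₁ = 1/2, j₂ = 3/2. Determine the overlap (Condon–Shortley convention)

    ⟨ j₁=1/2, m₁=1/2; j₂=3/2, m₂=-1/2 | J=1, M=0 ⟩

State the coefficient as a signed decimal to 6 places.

+0.707107

triangle: 1!×0!×2!/4! = 2/24
(j±m)!: 1!×0!×1!×2!×1!×1! = 2
prefactor² = (2J+1)×Δ×N² = 1/2
  k=0: +1/(0!×1!×0!×1!×0!×1!) = 1
Σ = 1  ⇒  CG² = 1/2×1² = 1/2
CG = +√(1/2) = +0.707107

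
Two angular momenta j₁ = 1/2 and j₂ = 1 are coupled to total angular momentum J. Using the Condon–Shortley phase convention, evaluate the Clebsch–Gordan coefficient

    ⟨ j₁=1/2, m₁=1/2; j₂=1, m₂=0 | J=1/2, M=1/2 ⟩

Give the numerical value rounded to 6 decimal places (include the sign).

√[2·1!0!1!/3! · 1!0!1!1!1!0!] = √(1/3)
  +(−1)^0/∏(0,1,0,1,0,0)! = 1  (running 1)
⟨..|..⟩ = √(1/3)·(1) = +0.577350

+0.577350  (= +√(1/3))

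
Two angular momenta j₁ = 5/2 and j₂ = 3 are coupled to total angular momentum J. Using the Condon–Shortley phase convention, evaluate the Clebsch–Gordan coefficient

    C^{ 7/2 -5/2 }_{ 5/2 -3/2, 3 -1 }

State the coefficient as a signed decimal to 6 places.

√[8·2!3!4!/10! · 1!4!2!4!1!6!] = √(18432/35)
  +(−1)^1/∏(1,1,3,1,0,3)! = -1/36  (running -1/36)
  +(−1)^2/∏(2,0,2,0,1,4)! = 1/96  (running -5/288)
⟨..|..⟩ = √(18432/35)·(-5/288) = -0.398410

−√(10/63) = -0.398410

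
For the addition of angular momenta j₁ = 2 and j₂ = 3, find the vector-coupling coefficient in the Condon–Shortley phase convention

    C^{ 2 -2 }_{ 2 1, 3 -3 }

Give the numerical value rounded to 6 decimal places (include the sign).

+0.597614

√[5·3!1!3!/8! · 3!1!0!6!0!4!] = √(3240/7)
  +(−1)^0/∏(0,3,1,0,0,3)! = 1/36  (running 1/36)
⟨..|..⟩ = √(3240/7)·(1/36) = +0.597614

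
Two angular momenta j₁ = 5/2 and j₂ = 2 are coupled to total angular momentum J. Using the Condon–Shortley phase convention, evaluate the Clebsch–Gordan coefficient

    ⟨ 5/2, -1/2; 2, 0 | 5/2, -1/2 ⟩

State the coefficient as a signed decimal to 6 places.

-0.478091  (= −√(8/35))

j₁+j₂−J=2  J+j₁−j₂=3  J−j₁+j₂=2  j₁+j₂+J+1=8
(j₁±m₁, j₂±m₂, J±M) = (2,3,2,2,2,3)
P² = 72/35
sum k=0..2:
  [0] +1/24 = 1/24
  [1] −1/2 = -1/2
  [2] +1/8 = 1/8
S = -1/3
C² = P²·S² = 8/35 ; C = -0.478091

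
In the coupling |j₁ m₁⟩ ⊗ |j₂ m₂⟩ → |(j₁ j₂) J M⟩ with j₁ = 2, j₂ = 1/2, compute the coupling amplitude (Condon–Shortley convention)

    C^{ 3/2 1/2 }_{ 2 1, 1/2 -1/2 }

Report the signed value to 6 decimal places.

+√(3/5) ≈ +0.774597

j₁+j₂−J=1  J+j₁−j₂=3  J−j₁+j₂=0  j₁+j₂+J+1=5
(j₁±m₁, j₂±m₂, J±M) = (3,1,0,1,2,1)
P² = 12/5
sum k=0..0:
  [0] +1/2 = 1/2
S = 1/2
C² = P²·S² = 3/5 ; C = +0.774597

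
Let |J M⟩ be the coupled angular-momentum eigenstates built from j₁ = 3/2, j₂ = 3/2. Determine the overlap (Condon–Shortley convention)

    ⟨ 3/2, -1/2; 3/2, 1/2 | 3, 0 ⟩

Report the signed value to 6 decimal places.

√[7·0!3!3!/7! · 1!2!2!1!3!3!] = √(36/5)
  +(−1)^0/∏(0,0,2,2,1,1)! = 1/4  (running 1/4)
⟨..|..⟩ = √(36/5)·(1/4) = +0.670820

+√(9/20) ≈ +0.670820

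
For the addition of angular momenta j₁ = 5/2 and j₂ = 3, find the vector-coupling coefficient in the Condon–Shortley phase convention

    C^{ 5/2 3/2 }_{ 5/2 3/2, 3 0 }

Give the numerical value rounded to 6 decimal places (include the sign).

-0.483046  (= −√(7/30))

j₁+j₂−J=3  J+j₁−j₂=2  J−j₁+j₂=3  j₁+j₂+J+1=9
(j₁±m₁, j₂±m₂, J±M) = (4,1,3,3,4,1)
P² = 864/35
sum k=0..1:
  [0] +1/36 = 1/36
  [1] −1/8 = -1/8
S = -7/72
C² = P²·S² = 7/30 ; C = -0.483046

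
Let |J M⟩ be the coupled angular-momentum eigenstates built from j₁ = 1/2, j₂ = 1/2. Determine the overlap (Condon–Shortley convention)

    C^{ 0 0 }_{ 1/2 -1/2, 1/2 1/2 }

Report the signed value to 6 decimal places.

j₁+j₂−J=1  J+j₁−j₂=0  J−j₁+j₂=0  j₁+j₂+J+1=2
(j₁±m₁, j₂±m₂, J±M) = (0,1,1,0,0,0)
P² = 1/2
sum k=1..1:
  [1] −1/1 = -1
S = -1
C² = P²·S² = 1/2 ; C = -0.707107

-0.707107  (= −√(1/2))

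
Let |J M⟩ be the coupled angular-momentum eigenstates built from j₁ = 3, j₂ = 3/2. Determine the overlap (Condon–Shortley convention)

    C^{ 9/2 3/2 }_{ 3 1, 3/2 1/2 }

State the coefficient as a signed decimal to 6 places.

triangle: 0!*6!*3!/10! = 4320/3628800
(j±m)!: 4!*2!*2!*1!*6!*3! = 414720
prefactor² = (2J+1)*Δ*N² = 34560/7
  k=0: +1/(0!*0!*2!*2!*4!*1!) = 1/96
Σ = 1/96  ⇒  CG² = 34560/7*1/96² = 15/28
CG = +√(15/28) = +0.731925

+√(15/28) ≈ +0.731925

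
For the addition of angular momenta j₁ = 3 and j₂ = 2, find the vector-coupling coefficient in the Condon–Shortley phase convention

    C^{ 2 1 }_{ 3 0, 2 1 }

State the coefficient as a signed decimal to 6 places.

triangle: 3!*3!*1!/8! = 36/40320
(j±m)!: 3!*3!*3!*1!*3!*1! = 1296
prefactor² = (2J+1)*Δ*N² = 81/14
  k=2: +1/(2!*1!*1!*1!*2!*0!) = 1/4
  k=3: −1/(3!*0!*0!*0!*3!*1!) = -1/36
Σ = 2/9  ⇒  CG² = 81/14*2/9² = 2/7
CG = +√(2/7) = +0.534522

+√(2/7) ≈ +0.534522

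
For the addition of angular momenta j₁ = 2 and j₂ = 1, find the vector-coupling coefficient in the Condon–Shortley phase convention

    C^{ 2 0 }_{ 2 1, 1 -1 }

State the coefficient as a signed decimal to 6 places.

triangle: 1!×3!×1!/6! = 6/720
(j±m)!: 3!×1!×0!×2!×2!×2! = 48
prefactor² = (2J+1)×Δ×N² = 2
  k=0: +1/(0!×1!×1!×0!×2!×1!) = 1/2
Σ = 1/2  ⇒  CG² = 2×1/2² = 1/2
CG = +√(1/2) = +0.707107

+√(1/2) = +0.707107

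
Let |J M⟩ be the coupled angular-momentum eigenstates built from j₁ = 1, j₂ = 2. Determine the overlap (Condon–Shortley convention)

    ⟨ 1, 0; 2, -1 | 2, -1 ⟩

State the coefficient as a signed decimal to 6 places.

triangle: 1!*1!*3!/6! = 6/720
(j±m)!: 1!*1!*1!*3!*1!*3! = 36
prefactor² = (2J+1)*Δ*N² = 3/2
  k=0: +1/(0!*1!*1!*1!*0!*2!) = 1/2
  k=1: −1/(1!*0!*0!*0!*1!*3!) = -1/6
Σ = 1/3  ⇒  CG² = 3/2*1/3² = 1/6
CG = +√(1/6) = +0.408248

+√(1/6) = +0.408248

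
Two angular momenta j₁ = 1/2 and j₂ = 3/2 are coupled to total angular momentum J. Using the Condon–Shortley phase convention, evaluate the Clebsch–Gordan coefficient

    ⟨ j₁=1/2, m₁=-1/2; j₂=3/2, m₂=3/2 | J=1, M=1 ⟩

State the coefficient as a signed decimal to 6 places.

√[3·1!0!2!/4! · 0!1!3!0!2!0!] = √(3)
  +(−1)^1/∏(1,0,0,2,0,0)! = -1/2  (running -1/2)
⟨..|..⟩ = √(3)·(-1/2) = -0.866025

−√(3/4) = -0.866025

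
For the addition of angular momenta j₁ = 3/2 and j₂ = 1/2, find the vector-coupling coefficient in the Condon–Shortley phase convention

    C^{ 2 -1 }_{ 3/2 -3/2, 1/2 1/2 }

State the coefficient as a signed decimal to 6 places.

j₁+j₂−J=0  J+j₁−j₂=3  J−j₁+j₂=1  j₁+j₂+J+1=5
(j₁±m₁, j₂±m₂, J±M) = (0,3,1,0,1,3)
P² = 9
sum k=0..0:
  [0] +1/6 = 1/6
S = 1/6
C² = P²·S² = 1/4 ; C = +0.500000

+0.500000  (= +√(1/4))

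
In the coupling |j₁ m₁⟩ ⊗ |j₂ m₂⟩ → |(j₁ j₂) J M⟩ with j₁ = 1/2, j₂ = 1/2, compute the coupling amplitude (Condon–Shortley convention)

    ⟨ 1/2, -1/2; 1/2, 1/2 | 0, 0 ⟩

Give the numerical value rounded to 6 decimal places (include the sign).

triangle: 1!*0!*0!/2! = 1/2
(j±m)!: 0!*1!*1!*0!*0!*0! = 1
prefactor² = (2J+1)*Δ*N² = 1/2
  k=1: −1/(1!*0!*0!*0!*0!*0!) = -1
Σ = -1  ⇒  CG² = 1/2*(-1)² = 1/2
CG = −√(1/2) = -0.707107

−√(1/2) ≈ -0.707107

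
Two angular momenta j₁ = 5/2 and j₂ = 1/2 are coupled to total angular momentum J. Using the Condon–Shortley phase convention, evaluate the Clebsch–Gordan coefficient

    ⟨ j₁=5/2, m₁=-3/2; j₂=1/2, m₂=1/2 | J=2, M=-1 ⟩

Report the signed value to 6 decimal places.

-0.816497

√[5·1!4!0!/6! · 1!4!1!0!1!3!] = √(24)
  +(−1)^1/∏(1,0,3,0,1,0)! = -1/6  (running -1/6)
⟨..|..⟩ = √(24)·(-1/6) = -0.816497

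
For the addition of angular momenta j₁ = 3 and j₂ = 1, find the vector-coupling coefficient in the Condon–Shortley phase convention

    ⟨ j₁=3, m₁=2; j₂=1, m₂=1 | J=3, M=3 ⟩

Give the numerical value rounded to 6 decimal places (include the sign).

√[7·1!5!1!/8! · 5!1!2!0!6!0!] = √(3600)
  +(−1)^1/∏(1,0,0,1,5,0)! = -1/120  (running -1/120)
⟨..|..⟩ = √(3600)·(-1/120) = -0.500000

−√(1/4) = -0.500000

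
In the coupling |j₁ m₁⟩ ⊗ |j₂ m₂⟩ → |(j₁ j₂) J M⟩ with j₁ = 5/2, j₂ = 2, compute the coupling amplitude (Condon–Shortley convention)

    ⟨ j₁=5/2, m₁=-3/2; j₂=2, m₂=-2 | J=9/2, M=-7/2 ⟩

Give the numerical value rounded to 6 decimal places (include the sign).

+√(5/9) ≈ +0.745356

j₁+j₂−J=0  J+j₁−j₂=5  J−j₁+j₂=4  j₁+j₂+J+1=10
(j₁±m₁, j₂±m₂, J±M) = (1,4,0,4,1,8)
P² = 184320
sum k=0..0:
  [0] +1/576 = 1/576
S = 1/576
C² = P²·S² = 5/9 ; C = +0.745356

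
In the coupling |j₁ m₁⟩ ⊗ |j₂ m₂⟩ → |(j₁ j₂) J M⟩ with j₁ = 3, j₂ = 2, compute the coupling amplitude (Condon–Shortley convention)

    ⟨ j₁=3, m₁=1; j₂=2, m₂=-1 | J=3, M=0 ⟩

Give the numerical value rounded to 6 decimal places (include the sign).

triangle: 2!·4!·2!/9! = 96/362880
(j±m)!: 4!·2!·1!·3!·3!·3! = 10368
prefactor² = (2J+1)·Δ·N² = 96/5
  k=0: +1/(0!·2!·2!·1!·2!·1!) = 1/8
  k=1: −1/(1!·1!·1!·0!·3!·2!) = -1/12
Σ = 1/24  ⇒  CG² = 96/5·1/24² = 1/30
CG = +√(1/30) = +0.182574

+√(1/30) ≈ +0.182574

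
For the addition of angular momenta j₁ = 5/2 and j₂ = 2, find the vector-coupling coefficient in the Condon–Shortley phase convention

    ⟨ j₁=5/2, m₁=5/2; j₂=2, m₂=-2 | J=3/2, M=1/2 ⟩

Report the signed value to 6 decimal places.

triangle: 3!·2!·1!/7! = 12/5040
(j±m)!: 5!·0!·0!·4!·2!·1! = 5760
prefactor² = (2J+1)·Δ·N² = 384/7
  k=0: +1/(0!·3!·0!·0!·2!·1!) = 1/12
Σ = 1/12  ⇒  CG² = 384/7·1/12² = 8/21
CG = +√(8/21) = +0.617213

+√(8/21) = +0.617213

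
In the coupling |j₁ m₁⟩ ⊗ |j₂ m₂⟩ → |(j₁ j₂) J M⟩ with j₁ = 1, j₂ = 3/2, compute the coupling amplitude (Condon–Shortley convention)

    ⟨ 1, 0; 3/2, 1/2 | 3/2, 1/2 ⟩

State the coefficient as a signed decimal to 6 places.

√[4·1!1!2!/5! · 1!1!2!1!2!1!] = √(4/15)
  +(−1)^0/∏(0,1,1,2,0,0)! = 1/2  (running 1/2)
  +(−1)^1/∏(1,0,0,1,1,1)! = -1  (running -1/2)
⟨..|..⟩ = √(4/15)·(-1/2) = -0.258199

-0.258199  (= −√(1/15))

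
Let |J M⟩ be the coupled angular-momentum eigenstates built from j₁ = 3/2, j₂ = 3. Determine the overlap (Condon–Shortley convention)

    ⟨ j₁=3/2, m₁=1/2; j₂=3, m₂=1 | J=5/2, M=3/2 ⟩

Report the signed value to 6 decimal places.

triangle: 2!×1!×4!/8! = 48/40320
(j±m)!: 2!×1!×4!×2!×4!×1! = 2304
prefactor² = (2J+1)×Δ×N² = 576/35
  k=0: +1/(0!×2!×1!×4!×0!×0!) = 1/48
  k=1: −1/(1!×1!×0!×3!×1!×1!) = -1/6
Σ = -7/48  ⇒  CG² = 576/35×(-7/48)² = 7/20
CG = −√(7/20) = -0.591608

−√(7/20) = -0.591608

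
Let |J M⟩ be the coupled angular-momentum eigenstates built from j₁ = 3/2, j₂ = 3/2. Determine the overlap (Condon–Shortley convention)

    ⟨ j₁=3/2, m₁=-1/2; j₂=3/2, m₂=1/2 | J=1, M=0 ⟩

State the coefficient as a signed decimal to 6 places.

√[3·2!1!1!/5! · 1!2!2!1!1!1!] = √(1/5)
  +(−1)^1/∏(1,1,1,1,0,0)! = -1  (running -1)
  +(−1)^2/∏(2,0,0,0,1,1)! = 1/2  (running -1/2)
⟨..|..⟩ = √(1/5)·(-1/2) = -0.223607

-0.223607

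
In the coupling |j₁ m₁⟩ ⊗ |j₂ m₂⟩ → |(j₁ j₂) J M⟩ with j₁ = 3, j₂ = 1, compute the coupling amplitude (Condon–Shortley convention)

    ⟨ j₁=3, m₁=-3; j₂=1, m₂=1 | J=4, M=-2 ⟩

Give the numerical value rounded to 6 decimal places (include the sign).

j₁+j₂−J=0  J+j₁−j₂=6  J−j₁+j₂=2  j₁+j₂+J+1=9
(j₁±m₁, j₂±m₂, J±M) = (0,6,2,0,2,6)
P² = 518400/7
sum k=0..0:
  [0] +1/1440 = 1/1440
S = 1/1440
C² = P²·S² = 1/28 ; C = +0.188982

+√(1/28) = +0.188982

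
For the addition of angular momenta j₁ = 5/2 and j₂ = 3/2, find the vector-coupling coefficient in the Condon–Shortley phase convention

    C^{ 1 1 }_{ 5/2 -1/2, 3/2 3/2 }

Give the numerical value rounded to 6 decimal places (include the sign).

-0.223607  (= −√(1/20))

triangle: 3!×2!×0!/6! = 12/720
(j±m)!: 2!×3!×3!×0!×2!×0! = 144
prefactor² = (2J+1)×Δ×N² = 36/5
  k=3: −1/(3!×0!×0!×0!×2!×0!) = -1/12
Σ = -1/12  ⇒  CG² = 36/5×(-1/12)² = 1/20
CG = −√(1/20) = -0.223607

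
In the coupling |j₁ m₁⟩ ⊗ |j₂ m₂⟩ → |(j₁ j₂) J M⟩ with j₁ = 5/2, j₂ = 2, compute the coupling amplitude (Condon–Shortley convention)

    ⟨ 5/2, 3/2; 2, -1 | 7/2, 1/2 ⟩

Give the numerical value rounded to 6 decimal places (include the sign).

+0.619780

triangle: 1!·4!·3!/9! = 144/362880
(j±m)!: 4!·1!·1!·3!·4!·3! = 20736
prefactor² = (2J+1)·Δ·N² = 2304/35
  k=0: +1/(0!·1!·1!·1!·3!·2!) = 1/12
  k=1: −1/(1!·0!·0!·0!·4!·3!) = -1/144
Σ = 11/144  ⇒  CG² = 2304/35·11/144² = 121/315
CG = +√(121/315) = +0.619780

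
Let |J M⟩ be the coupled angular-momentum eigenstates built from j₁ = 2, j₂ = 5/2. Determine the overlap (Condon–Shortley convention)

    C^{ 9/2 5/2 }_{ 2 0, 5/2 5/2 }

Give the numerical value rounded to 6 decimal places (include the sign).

+√(1/6) = +0.408248

√[10·0!4!5!/10! · 2!2!5!0!7!2!] = √(38400)
  +(−1)^0/∏(0,0,2,5,2,0)! = 1/480  (running 1/480)
⟨..|..⟩ = √(38400)·(1/480) = +0.408248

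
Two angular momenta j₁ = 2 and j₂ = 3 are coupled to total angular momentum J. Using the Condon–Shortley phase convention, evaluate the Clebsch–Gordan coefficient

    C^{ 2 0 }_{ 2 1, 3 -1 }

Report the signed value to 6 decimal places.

√[5·3!1!3!/8! · 3!1!2!4!2!2!] = √(36/7)
  +(−1)^0/∏(0,3,1,2,0,1)! = 1/12  (running 1/12)
  +(−1)^1/∏(1,2,0,1,1,2)! = -1/4  (running -1/6)
⟨..|..⟩ = √(36/7)·(-1/6) = -0.377964

-0.377964  (= −√(1/7))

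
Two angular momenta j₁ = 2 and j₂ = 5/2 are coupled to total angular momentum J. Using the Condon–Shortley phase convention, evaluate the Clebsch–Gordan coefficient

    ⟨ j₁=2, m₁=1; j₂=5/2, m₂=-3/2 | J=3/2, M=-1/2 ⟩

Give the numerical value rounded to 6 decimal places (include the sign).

-0.138013  (= −√(2/105))

triangle: 3!·1!·2!/7! = 12/5040
(j±m)!: 3!·1!·1!·4!·1!·2! = 288
prefactor² = (2J+1)·Δ·N² = 96/35
  k=0: +1/(0!·3!·1!·1!·0!·1!) = 1/6
  k=1: −1/(1!·2!·0!·0!·1!·2!) = -1/4
Σ = -1/12  ⇒  CG² = 96/35·(-1/12)² = 2/105
CG = −√(2/105) = -0.138013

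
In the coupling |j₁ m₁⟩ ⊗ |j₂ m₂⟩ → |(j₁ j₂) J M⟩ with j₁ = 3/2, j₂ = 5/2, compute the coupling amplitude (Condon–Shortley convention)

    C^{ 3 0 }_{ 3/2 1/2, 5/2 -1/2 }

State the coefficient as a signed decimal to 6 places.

+√(1/5) = +0.447214

√[7·1!2!4!/8! · 2!1!2!3!3!3!] = √(36/5)
  +(−1)^0/∏(0,1,1,2,1,2)! = 1/4  (running 1/4)
  +(−1)^1/∏(1,0,0,1,2,3)! = -1/12  (running 1/6)
⟨..|..⟩ = √(36/5)·(1/6) = +0.447214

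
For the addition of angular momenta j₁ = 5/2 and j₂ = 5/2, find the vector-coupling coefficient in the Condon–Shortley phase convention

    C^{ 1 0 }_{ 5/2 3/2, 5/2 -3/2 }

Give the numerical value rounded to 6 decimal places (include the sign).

-0.358569

√[3·4!1!1!/7! · 4!1!1!4!1!1!] = √(288/35)
  +(−1)^0/∏(0,4,1,1,0,0)! = 1/24  (running 1/24)
  +(−1)^1/∏(1,3,0,0,1,1)! = -1/6  (running -1/8)
⟨..|..⟩ = √(288/35)·(-1/8) = -0.358569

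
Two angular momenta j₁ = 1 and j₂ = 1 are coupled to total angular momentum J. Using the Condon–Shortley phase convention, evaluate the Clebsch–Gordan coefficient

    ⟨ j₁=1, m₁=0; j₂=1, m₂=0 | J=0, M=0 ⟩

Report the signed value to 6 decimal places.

√[1·2!0!0!/3! · 1!1!1!1!0!0!] = √(1/3)
  +(−1)^1/∏(1,1,0,0,0,0)! = -1  (running -1)
⟨..|..⟩ = √(1/3)·(-1) = -0.577350

−√(1/3) ≈ -0.577350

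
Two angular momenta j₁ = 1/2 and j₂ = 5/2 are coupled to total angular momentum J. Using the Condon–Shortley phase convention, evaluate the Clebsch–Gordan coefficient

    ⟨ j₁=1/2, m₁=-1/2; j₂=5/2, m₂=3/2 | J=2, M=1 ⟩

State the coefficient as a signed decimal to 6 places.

−√(2/3) = -0.816497

√[5·1!0!4!/6! · 0!1!4!1!3!1!] = √(24)
  +(−1)^1/∏(1,0,0,3,0,1)! = -1/6  (running -1/6)
⟨..|..⟩ = √(24)·(-1/6) = -0.816497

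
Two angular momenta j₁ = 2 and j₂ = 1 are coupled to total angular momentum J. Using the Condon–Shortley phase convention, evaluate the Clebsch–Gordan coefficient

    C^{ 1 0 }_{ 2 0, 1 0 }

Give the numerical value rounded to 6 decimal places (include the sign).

√[3·2!2!0!/5! · 2!2!1!1!1!1!] = √(2/5)
  +(−1)^1/∏(1,1,1,0,1,0)! = -1  (running -1)
⟨..|..⟩ = √(2/5)·(-1) = -0.632456

−√(2/5) ≈ -0.632456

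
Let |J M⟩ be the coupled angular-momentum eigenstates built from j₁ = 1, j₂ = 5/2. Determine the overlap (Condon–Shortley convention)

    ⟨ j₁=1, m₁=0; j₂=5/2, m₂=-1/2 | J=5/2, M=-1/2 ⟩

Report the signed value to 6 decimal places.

j₁+j₂−J=1  J+j₁−j₂=1  J−j₁+j₂=4  j₁+j₂+J+1=7
(j₁±m₁, j₂±m₂, J±M) = (1,1,2,3,2,3)
P² = 144/35
sum k=0..1:
  [0] +1/4 = 1/4
  [1] −1/6 = -1/6
S = 1/12
C² = P²·S² = 1/35 ; C = +0.169031

+√(1/35) ≈ +0.169031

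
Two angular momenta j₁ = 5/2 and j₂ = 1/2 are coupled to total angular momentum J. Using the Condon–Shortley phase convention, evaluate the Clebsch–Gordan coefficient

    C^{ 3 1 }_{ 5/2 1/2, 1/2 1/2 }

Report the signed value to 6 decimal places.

j₁+j₂−J=0  J+j₁−j₂=5  J−j₁+j₂=1  j₁+j₂+J+1=7
(j₁±m₁, j₂±m₂, J±M) = (3,2,1,0,4,2)
P² = 96
sum k=0..0:
  [0] +1/12 = 1/12
S = 1/12
C² = P²·S² = 2/3 ; C = +0.816497

+√(2/3) = +0.816497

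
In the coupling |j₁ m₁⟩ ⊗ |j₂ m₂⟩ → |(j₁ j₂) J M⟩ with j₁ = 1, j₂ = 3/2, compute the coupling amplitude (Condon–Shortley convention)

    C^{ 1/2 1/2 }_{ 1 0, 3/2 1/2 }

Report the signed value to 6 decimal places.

-0.577350  (= −√(1/3))

triangle: 2!*0!*1!/4! = 2/24
(j±m)!: 1!*1!*2!*1!*1!*0! = 2
prefactor² = (2J+1)*Δ*N² = 1/3
  k=1: −1/(1!*1!*0!*1!*0!*0!) = -1
Σ = -1  ⇒  CG² = 1/3*(-1)² = 1/3
CG = −√(1/3) = -0.577350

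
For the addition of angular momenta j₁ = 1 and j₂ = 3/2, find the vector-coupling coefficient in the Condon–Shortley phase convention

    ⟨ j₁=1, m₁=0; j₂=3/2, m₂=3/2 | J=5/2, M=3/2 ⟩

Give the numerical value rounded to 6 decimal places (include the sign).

triangle: 0!×2!×3!/6! = 12/720
(j±m)!: 1!×1!×3!×0!×4!×1! = 144
prefactor² = (2J+1)×Δ×N² = 72/5
  k=0: +1/(0!×0!×1!×3!×1!×0!) = 1/6
Σ = 1/6  ⇒  CG² = 72/5×1/6² = 2/5
CG = +√(2/5) = +0.632456

+0.632456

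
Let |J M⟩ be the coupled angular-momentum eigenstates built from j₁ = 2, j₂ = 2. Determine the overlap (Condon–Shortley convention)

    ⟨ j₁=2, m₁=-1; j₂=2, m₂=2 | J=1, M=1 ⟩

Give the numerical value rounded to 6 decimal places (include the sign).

j₁+j₂−J=3  J+j₁−j₂=1  J−j₁+j₂=1  j₁+j₂+J+1=6
(j₁±m₁, j₂±m₂, J±M) = (1,3,4,0,2,0)
P² = 36/5
sum k=3..3:
  [3] −1/6 = -1/6
S = -1/6
C² = P²·S² = 1/5 ; C = -0.447214

-0.447214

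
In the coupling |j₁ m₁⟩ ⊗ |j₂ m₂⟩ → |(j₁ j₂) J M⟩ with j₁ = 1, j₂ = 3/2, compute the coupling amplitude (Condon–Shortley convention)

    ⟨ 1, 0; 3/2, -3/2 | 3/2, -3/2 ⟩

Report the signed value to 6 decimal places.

j₁+j₂−J=1  J+j₁−j₂=1  J−j₁+j₂=2  j₁+j₂+J+1=5
(j₁±m₁, j₂±m₂, J±M) = (1,1,0,3,0,3)
P² = 12/5
sum k=0..0:
  [0] +1/2 = 1/2
S = 1/2
C² = P²·S² = 3/5 ; C = +0.774597

+√(3/5) = +0.774597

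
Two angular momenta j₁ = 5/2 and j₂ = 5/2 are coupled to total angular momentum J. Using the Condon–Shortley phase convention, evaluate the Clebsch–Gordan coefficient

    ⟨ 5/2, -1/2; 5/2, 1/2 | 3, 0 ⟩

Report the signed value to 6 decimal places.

j₁+j₂−J=2  J+j₁−j₂=3  J−j₁+j₂=3  j₁+j₂+J+1=9
(j₁±m₁, j₂±m₂, J±M) = (2,3,3,2,3,3)
P² = 36/5
sum k=0..2:
  [0] +1/72 = 1/72
  [1] −1/4 = -1/4
  [2] +1/8 = 1/8
S = -1/9
C² = P²·S² = 4/45 ; C = -0.298142

−√(4/45) ≈ -0.298142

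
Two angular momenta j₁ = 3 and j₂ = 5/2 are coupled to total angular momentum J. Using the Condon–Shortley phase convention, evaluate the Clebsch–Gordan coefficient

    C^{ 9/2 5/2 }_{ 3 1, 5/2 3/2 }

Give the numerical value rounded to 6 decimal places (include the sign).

√[10·1!5!4!/11! · 4!2!4!1!7!2!] = √(92160/11)
  +(−1)^0/∏(0,1,2,4,3,0)! = 1/288  (running 1/288)
  +(−1)^1/∏(1,0,1,3,4,1)! = -1/144  (running -1/288)
⟨..|..⟩ = √(92160/11)·(-1/288) = -0.317821

−√(10/99) = -0.317821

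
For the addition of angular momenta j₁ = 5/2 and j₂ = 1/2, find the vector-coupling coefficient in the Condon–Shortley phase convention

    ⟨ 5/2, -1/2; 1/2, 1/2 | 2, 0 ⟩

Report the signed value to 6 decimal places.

√[5·1!4!0!/6! · 2!3!1!0!2!2!] = √(8)
  +(−1)^1/∏(1,0,2,0,2,0)! = -1/4  (running -1/4)
⟨..|..⟩ = √(8)·(-1/4) = -0.707107

-0.707107  (= −√(1/2))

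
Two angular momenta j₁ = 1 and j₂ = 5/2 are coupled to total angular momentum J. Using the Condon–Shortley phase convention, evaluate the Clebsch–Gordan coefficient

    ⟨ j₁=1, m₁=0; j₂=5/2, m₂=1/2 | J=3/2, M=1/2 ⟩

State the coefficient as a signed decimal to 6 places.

triangle: 2!×0!×3!/6! = 12/720
(j±m)!: 1!×1!×3!×2!×2!×1! = 24
prefactor² = (2J+1)×Δ×N² = 8/5
  k=1: −1/(1!×1!×0!×2!×0!×1!) = -1/2
Σ = -1/2  ⇒  CG² = 8/5×(-1/2)² = 2/5
CG = −√(2/5) = -0.632456

-0.632456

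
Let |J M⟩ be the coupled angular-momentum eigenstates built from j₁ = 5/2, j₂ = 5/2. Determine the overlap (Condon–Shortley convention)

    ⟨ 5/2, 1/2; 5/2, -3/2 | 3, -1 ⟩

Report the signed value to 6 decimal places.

j₁+j₂−J=2  J+j₁−j₂=3  J−j₁+j₂=3  j₁+j₂+J+1=9
(j₁±m₁, j₂±m₂, J±M) = (3,2,1,4,2,4)
P² = 96/5
sum k=0..1:
  [0] +1/8 = 1/8
  [1] −1/12 = -1/12
S = 1/24
C² = P²·S² = 1/30 ; C = +0.182574

+0.182574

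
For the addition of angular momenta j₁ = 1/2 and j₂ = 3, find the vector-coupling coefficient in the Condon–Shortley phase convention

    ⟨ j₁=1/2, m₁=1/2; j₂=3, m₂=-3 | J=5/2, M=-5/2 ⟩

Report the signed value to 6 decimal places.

triangle: 1!·0!·5!/7! = 120/5040
(j±m)!: 1!·0!·0!·6!·0!·5! = 86400
prefactor² = (2J+1)·Δ·N² = 86400/7
  k=0: +1/(0!·1!·0!·0!·0!·5!) = 1/120
Σ = 1/120  ⇒  CG² = 86400/7·1/120² = 6/7
CG = +√(6/7) = +0.925820

+0.925820  (= +√(6/7))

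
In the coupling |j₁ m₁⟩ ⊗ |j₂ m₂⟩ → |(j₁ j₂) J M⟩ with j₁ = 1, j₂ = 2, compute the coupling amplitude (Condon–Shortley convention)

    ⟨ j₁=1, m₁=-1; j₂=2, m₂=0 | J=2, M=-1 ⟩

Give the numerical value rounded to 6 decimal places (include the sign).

−√(1/2) = -0.707107

triangle: 1!*1!*3!/6! = 6/720
(j±m)!: 0!*2!*2!*2!*1!*3! = 48
prefactor² = (2J+1)*Δ*N² = 2
  k=1: −1/(1!*0!*1!*1!*0!*2!) = -1/2
Σ = -1/2  ⇒  CG² = 2*(-1/2)² = 1/2
CG = −√(1/2) = -0.707107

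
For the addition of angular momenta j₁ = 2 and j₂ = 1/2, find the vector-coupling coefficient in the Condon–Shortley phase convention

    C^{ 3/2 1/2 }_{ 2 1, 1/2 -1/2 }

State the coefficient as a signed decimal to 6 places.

√[4·1!3!0!/5! · 3!1!0!1!2!1!] = √(12/5)
  +(−1)^0/∏(0,1,1,0,2,0)! = 1/2  (running 1/2)
⟨..|..⟩ = √(12/5)·(1/2) = +0.774597

+√(3/5) ≈ +0.774597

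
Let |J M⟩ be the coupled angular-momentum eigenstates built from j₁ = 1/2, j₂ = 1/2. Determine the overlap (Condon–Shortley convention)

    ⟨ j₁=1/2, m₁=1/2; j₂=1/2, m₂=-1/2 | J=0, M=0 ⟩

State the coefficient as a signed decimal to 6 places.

√[1·1!0!0!/2! · 1!0!0!1!0!0!] = √(1/2)
  +(−1)^0/∏(0,1,0,0,0,0)! = 1  (running 1)
⟨..|..⟩ = √(1/2)·(1) = +0.707107

+0.707107  (= +√(1/2))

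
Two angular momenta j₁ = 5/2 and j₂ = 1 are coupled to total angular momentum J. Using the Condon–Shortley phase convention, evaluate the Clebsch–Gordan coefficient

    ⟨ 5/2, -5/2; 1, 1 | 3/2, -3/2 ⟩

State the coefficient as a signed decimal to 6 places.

triangle: 2!*3!*0!/6! = 12/720
(j±m)!: 0!*5!*2!*0!*0!*3! = 1440
prefactor² = (2J+1)*Δ*N² = 96
  k=2: +1/(2!*0!*3!*0!*0!*0!) = 1/12
Σ = 1/12  ⇒  CG² = 96*1/12² = 2/3
CG = +√(2/3) = +0.816497

+0.816497  (= +√(2/3))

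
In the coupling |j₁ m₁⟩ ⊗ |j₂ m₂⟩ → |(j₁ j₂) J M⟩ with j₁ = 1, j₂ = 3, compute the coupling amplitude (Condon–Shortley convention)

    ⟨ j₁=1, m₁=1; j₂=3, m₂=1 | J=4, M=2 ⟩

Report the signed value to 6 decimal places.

+0.731925

j₁+j₂−J=0  J+j₁−j₂=2  J−j₁+j₂=6  j₁+j₂+J+1=9
(j₁±m₁, j₂±m₂, J±M) = (2,0,4,2,6,2)
P² = 34560/7
sum k=0..0:
  [0] +1/96 = 1/96
S = 1/96
C² = P²·S² = 15/28 ; C = +0.731925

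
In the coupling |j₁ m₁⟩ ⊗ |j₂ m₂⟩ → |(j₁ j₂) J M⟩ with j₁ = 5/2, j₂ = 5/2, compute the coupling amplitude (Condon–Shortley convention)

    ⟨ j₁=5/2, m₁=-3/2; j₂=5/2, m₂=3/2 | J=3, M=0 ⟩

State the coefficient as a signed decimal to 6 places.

√[7·2!3!3!/9! · 1!4!4!1!3!3!] = √(144/5)
  +(−1)^1/∏(1,1,3,3,0,0)! = -1/36  (running -1/36)
  +(−1)^2/∏(2,0,2,2,1,1)! = 1/8  (running 7/72)
⟨..|..⟩ = √(144/5)·(7/72) = +0.521749

+√(49/180) = +0.521749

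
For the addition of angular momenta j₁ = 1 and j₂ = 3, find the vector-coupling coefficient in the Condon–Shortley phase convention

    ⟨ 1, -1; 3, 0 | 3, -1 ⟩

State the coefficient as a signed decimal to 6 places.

−√(1/2) ≈ -0.707107

√[7·1!1!5!/8! · 0!2!3!3!2!4!] = √(72)
  +(−1)^1/∏(1,0,1,2,0,3)! = -1/12  (running -1/12)
⟨..|..⟩ = √(72)·(-1/12) = -0.707107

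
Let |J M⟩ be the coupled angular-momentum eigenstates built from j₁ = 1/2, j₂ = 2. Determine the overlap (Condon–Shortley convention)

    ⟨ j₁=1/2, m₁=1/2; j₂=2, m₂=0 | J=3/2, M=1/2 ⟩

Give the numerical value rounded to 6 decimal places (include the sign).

+√(2/5) = +0.632456

j₁+j₂−J=1  J+j₁−j₂=0  J−j₁+j₂=3  j₁+j₂+J+1=5
(j₁±m₁, j₂±m₂, J±M) = (1,0,2,2,2,1)
P² = 8/5
sum k=0..0:
  [0] +1/2 = 1/2
S = 1/2
C² = P²·S² = 2/5 ; C = +0.632456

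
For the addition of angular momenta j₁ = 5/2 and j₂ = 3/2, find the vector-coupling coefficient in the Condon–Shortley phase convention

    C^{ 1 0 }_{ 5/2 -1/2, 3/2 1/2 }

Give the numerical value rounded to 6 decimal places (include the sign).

j₁+j₂−J=3  J+j₁−j₂=2  J−j₁+j₂=0  j₁+j₂+J+1=6
(j₁±m₁, j₂±m₂, J±M) = (2,3,2,1,1,1)
P² = 6/5
sum k=2..2:
  [2] +1/2 = 1/2
S = 1/2
C² = P²·S² = 3/10 ; C = +0.547723

+0.547723  (= +√(3/10))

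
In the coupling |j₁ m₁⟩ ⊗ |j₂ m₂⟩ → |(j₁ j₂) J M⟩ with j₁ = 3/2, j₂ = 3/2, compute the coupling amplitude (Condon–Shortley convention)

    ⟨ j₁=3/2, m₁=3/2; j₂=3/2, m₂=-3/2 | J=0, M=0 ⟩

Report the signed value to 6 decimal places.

+0.500000

triangle: 3!·0!·0!/4! = 6/24
(j±m)!: 3!·0!·0!·3!·0!·0! = 36
prefactor² = (2J+1)·Δ·N² = 9
  k=0: +1/(0!·3!·0!·0!·0!·0!) = 1/6
Σ = 1/6  ⇒  CG² = 9·1/6² = 1/4
CG = +√(1/4) = +0.500000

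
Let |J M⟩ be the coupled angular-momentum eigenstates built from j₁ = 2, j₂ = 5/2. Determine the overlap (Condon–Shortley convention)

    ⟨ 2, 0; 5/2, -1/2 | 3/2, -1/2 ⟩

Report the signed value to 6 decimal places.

−√(2/35) ≈ -0.239046

√[4·3!1!2!/7! · 2!2!2!3!1!2!] = √(32/35)
  +(−1)^1/∏(1,2,1,1,0,1)! = -1/2  (running -1/2)
  +(−1)^2/∏(2,1,0,0,1,2)! = 1/4  (running -1/4)
⟨..|..⟩ = √(32/35)·(-1/4) = -0.239046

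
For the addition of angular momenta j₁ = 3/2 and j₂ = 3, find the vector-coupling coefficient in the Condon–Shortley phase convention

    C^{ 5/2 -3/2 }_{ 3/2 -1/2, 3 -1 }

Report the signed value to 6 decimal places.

√[6·2!1!4!/8! · 1!2!2!4!1!4!] = √(576/35)
  +(−1)^1/∏(1,1,1,1,0,3)! = -1/6  (running -1/6)
  +(−1)^2/∏(2,0,0,0,1,4)! = 1/48  (running -7/48)
⟨..|..⟩ = √(576/35)·(-7/48) = -0.591608

-0.591608  (= −√(7/20))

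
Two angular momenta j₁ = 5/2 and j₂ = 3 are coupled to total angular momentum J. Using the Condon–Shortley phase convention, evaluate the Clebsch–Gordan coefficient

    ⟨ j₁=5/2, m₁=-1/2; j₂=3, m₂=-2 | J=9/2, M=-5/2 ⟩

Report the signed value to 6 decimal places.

j₁+j₂−J=1  J+j₁−j₂=4  J−j₁+j₂=5  j₁+j₂+J+1=11
(j₁±m₁, j₂±m₂, J±M) = (2,3,1,5,2,7)
P² = 115200/11
sum k=0..1:
  [0] +1/144 = 1/144
  [1] −1/480 = -1/480
S = 7/1440
C² = P²·S² = 49/198 ; C = +0.497468

+0.497468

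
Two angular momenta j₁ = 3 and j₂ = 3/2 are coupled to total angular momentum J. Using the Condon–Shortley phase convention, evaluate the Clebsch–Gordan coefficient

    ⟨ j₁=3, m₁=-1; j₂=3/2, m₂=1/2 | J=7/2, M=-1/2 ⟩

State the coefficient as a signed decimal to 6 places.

−√(2/7) ≈ -0.534522

j₁+j₂−J=1  J+j₁−j₂=5  J−j₁+j₂=2  j₁+j₂+J+1=9
(j₁±m₁, j₂±m₂, J±M) = (2,4,2,1,3,4)
P² = 512/7
sum k=0..1:
  [0] +1/48 = 1/48
  [1] −1/12 = -1/12
S = -1/16
C² = P²·S² = 2/7 ; C = -0.534522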